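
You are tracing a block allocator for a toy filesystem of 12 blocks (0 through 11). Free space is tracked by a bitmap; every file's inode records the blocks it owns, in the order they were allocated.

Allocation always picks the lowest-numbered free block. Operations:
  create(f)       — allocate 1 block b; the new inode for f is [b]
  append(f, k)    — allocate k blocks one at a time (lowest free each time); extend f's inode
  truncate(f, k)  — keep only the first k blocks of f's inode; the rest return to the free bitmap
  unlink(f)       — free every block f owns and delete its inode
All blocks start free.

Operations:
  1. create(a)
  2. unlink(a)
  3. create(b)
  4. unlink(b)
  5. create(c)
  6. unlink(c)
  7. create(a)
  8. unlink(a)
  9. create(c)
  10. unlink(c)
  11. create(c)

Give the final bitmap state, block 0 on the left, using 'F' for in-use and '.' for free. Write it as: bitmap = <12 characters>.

create(a): bitmap=F........... | a=[0]
unlink(a): bitmap=............ | 
create(b): bitmap=F........... | b=[0]
unlink(b): bitmap=............ | 
create(c): bitmap=F........... | c=[0]
unlink(c): bitmap=............ | 
create(a): bitmap=F........... | a=[0]
unlink(a): bitmap=............ | 
create(c): bitmap=F........... | c=[0]
unlink(c): bitmap=............ | 
create(c): bitmap=F........... | c=[0]

bitmap = F...........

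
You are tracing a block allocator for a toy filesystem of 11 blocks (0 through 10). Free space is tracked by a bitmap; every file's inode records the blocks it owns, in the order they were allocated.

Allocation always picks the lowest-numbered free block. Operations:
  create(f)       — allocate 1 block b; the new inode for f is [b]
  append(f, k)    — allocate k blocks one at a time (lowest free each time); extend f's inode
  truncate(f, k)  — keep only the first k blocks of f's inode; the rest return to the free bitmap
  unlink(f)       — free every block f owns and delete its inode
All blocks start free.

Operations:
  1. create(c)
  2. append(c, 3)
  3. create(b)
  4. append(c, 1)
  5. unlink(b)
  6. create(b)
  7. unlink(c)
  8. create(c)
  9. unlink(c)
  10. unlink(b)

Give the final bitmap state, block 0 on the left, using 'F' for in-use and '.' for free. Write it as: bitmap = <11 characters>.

after create(c) → c:[0]  free=[F..........]
after append(c, 3) → c:[0, 1, 2, 3]  free=[FFFF.......]
after create(b) → b:[4], c:[0, 1, 2, 3]  free=[FFFFF......]
after append(c, 1) → b:[4], c:[0, 1, 2, 3, 5]  free=[FFFFFF.....]
after unlink(b) → c:[0, 1, 2, 3, 5]  free=[FFFF.F.....]
after create(b) → b:[4], c:[0, 1, 2, 3, 5]  free=[FFFFFF.....]
after unlink(c) → b:[4]  free=[....F......]
after create(c) → b:[4], c:[0]  free=[F...F......]
after unlink(c) → b:[4]  free=[....F......]
after unlink(b) →   free=[...........]

bitmap = ...........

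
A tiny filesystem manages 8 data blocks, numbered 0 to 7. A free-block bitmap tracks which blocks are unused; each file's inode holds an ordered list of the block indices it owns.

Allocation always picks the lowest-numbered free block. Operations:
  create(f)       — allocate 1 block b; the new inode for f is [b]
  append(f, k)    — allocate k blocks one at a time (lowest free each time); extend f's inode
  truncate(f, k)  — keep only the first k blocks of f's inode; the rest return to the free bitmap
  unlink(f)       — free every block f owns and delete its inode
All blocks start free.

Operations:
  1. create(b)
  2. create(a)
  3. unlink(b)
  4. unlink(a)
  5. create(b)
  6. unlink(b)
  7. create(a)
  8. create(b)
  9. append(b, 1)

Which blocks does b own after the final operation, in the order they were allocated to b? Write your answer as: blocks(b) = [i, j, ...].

blocks(b) = [1, 2]

  1. create(b)  ⇒  F.......  {b→[0]}
  2. create(a)  ⇒  FF......  {a→[1]; b→[0]}
  3. unlink(b)  ⇒  .F......  {a→[1]}
  4. unlink(a)  ⇒  ........  {}
  5. create(b)  ⇒  F.......  {b→[0]}
  6. unlink(b)  ⇒  ........  {}
  7. create(a)  ⇒  F.......  {a→[0]}
  8. create(b)  ⇒  FF......  {a→[0]; b→[1]}
  9. append(b, 1)  ⇒  FFF.....  {a→[0]; b→[1, 2]}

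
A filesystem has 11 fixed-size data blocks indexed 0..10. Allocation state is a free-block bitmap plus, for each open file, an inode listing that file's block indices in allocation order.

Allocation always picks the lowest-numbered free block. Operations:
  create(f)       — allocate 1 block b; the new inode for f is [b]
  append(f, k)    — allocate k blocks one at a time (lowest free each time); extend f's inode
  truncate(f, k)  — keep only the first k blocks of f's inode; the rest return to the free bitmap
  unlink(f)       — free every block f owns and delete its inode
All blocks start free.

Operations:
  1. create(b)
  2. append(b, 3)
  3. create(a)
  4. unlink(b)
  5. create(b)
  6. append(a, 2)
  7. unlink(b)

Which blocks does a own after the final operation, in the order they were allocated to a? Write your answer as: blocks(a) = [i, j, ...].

blocks(a) = [4, 1, 2]

after create(b) → b:[0]  free=[F..........]
after append(b, 3) → b:[0, 1, 2, 3]  free=[FFFF.......]
after create(a) → a:[4], b:[0, 1, 2, 3]  free=[FFFFF......]
after unlink(b) → a:[4]  free=[....F......]
after create(b) → a:[4], b:[0]  free=[F...F......]
after append(a, 2) → a:[4, 1, 2], b:[0]  free=[FFF.F......]
after unlink(b) → a:[4, 1, 2]  free=[.FF.F......]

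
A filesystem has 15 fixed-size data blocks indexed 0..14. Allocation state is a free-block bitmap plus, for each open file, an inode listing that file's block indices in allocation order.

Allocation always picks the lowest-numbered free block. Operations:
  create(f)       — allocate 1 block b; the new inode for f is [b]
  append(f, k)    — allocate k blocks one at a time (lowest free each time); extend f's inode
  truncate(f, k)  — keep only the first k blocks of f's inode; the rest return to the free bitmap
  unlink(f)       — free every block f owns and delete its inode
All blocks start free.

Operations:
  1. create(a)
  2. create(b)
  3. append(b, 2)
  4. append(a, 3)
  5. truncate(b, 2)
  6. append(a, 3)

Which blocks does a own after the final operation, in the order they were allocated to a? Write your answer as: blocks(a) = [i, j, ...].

blocks(a) = [0, 4, 5, 6, 3, 7, 8]

  1. create(a)  ⇒  F..............  {a→[0]}
  2. create(b)  ⇒  FF.............  {a→[0]; b→[1]}
  3. append(b, 2)  ⇒  FFFF...........  {a→[0]; b→[1, 2, 3]}
  4. append(a, 3)  ⇒  FFFFFFF........  {a→[0, 4, 5, 6]; b→[1, 2, 3]}
  5. truncate(b, 2)  ⇒  FFF.FFF........  {a→[0, 4, 5, 6]; b→[1, 2]}
  6. append(a, 3)  ⇒  FFFFFFFFF......  {a→[0, 4, 5, 6, 3, 7, 8]; b→[1, 2]}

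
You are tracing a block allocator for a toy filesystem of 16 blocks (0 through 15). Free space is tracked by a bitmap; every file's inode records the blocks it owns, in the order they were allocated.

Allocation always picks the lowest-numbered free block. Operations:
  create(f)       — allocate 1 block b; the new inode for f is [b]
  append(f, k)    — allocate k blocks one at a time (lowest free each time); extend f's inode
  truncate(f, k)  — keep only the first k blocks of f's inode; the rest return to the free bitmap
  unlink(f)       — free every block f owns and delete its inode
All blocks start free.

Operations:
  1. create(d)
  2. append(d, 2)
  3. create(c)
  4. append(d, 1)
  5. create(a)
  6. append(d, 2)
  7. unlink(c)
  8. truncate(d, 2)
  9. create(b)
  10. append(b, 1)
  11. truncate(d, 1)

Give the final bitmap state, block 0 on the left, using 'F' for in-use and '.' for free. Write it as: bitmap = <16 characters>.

create(d): bitmap=F............... | d=[0]
append(d, 2): bitmap=FFF............. | d=[0, 1, 2]
create(c): bitmap=FFFF............ | c=[3] d=[0, 1, 2]
append(d, 1): bitmap=FFFFF........... | c=[3] d=[0, 1, 2, 4]
create(a): bitmap=FFFFFF.......... | a=[5] c=[3] d=[0, 1, 2, 4]
append(d, 2): bitmap=FFFFFFFF........ | a=[5] c=[3] d=[0, 1, 2, 4, 6, 7]
unlink(c): bitmap=FFF.FFFF........ | a=[5] d=[0, 1, 2, 4, 6, 7]
truncate(d, 2): bitmap=FF...F.......... | a=[5] d=[0, 1]
create(b): bitmap=FFF..F.......... | a=[5] b=[2] d=[0, 1]
append(b, 1): bitmap=FFFF.F.......... | a=[5] b=[2, 3] d=[0, 1]
truncate(d, 1): bitmap=F.FF.F.......... | a=[5] b=[2, 3] d=[0]

bitmap = F.FF.F..........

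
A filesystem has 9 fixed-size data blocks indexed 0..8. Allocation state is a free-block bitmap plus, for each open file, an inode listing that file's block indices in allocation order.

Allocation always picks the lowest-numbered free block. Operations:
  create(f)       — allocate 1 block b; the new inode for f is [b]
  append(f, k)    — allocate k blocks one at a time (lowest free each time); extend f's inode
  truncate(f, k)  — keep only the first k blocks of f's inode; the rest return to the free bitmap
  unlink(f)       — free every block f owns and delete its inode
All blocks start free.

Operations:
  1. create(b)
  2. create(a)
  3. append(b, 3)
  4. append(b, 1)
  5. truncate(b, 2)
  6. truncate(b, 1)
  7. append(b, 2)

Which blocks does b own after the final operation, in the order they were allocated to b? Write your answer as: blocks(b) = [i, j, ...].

after create(b) → b:[0]  free=[F........]
after create(a) → a:[1], b:[0]  free=[FF.......]
after append(b, 3) → a:[1], b:[0, 2, 3, 4]  free=[FFFFF....]
after append(b, 1) → a:[1], b:[0, 2, 3, 4, 5]  free=[FFFFFF...]
after truncate(b, 2) → a:[1], b:[0, 2]  free=[FFF......]
after truncate(b, 1) → a:[1], b:[0]  free=[FF.......]
after append(b, 2) → a:[1], b:[0, 2, 3]  free=[FFFF.....]

blocks(b) = [0, 2, 3]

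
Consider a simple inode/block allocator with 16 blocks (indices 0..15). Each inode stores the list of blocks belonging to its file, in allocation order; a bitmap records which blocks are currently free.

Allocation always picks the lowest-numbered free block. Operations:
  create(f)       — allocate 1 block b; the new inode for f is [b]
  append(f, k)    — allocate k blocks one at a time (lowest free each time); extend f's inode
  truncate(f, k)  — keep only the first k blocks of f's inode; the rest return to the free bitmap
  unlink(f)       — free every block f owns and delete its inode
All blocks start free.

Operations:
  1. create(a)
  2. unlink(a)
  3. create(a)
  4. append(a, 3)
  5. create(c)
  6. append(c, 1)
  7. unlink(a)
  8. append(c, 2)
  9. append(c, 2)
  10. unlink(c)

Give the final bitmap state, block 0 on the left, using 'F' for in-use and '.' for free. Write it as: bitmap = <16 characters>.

bitmap = ................

[1] create(a) — a=0 (map F...............)
[2] unlink(a) —  (map ................)
[3] create(a) — a=0 (map F...............)
[4] append(a, 3) — a=0,1,2,3 (map FFFF............)
[5] create(c) — a=0,1,2,3 c=4 (map FFFFF...........)
[6] append(c, 1) — a=0,1,2,3 c=4,5 (map FFFFFF..........)
[7] unlink(a) — c=4,5 (map ....FF..........)
[8] append(c, 2) — c=4,5,0,1 (map FF..FF..........)
[9] append(c, 2) — c=4,5,0,1,2,3 (map FFFFFF..........)
[10] unlink(c) —  (map ................)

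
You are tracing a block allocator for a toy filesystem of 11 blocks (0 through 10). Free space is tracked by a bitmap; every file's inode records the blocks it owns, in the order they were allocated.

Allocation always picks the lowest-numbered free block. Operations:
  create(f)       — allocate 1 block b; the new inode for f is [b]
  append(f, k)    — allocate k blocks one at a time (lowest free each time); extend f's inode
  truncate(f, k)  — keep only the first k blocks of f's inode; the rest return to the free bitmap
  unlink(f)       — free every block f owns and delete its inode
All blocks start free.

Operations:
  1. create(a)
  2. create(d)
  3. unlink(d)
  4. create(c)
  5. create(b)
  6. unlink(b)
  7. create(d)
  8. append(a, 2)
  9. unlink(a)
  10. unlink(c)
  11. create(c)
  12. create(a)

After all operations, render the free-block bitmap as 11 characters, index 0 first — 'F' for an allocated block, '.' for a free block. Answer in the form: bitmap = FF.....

bitmap = FFF........

  1. create(a)  ⇒  F..........  {a→[0]}
  2. create(d)  ⇒  FF.........  {a→[0]; d→[1]}
  3. unlink(d)  ⇒  F..........  {a→[0]}
  4. create(c)  ⇒  FF.........  {a→[0]; c→[1]}
  5. create(b)  ⇒  FFF........  {a→[0]; b→[2]; c→[1]}
  6. unlink(b)  ⇒  FF.........  {a→[0]; c→[1]}
  7. create(d)  ⇒  FFF........  {a→[0]; c→[1]; d→[2]}
  8. append(a, 2)  ⇒  FFFFF......  {a→[0, 3, 4]; c→[1]; d→[2]}
  9. unlink(a)  ⇒  .FF........  {c→[1]; d→[2]}
  10. unlink(c)  ⇒  ..F........  {d→[2]}
  11. create(c)  ⇒  F.F........  {c→[0]; d→[2]}
  12. create(a)  ⇒  FFF........  {a→[1]; c→[0]; d→[2]}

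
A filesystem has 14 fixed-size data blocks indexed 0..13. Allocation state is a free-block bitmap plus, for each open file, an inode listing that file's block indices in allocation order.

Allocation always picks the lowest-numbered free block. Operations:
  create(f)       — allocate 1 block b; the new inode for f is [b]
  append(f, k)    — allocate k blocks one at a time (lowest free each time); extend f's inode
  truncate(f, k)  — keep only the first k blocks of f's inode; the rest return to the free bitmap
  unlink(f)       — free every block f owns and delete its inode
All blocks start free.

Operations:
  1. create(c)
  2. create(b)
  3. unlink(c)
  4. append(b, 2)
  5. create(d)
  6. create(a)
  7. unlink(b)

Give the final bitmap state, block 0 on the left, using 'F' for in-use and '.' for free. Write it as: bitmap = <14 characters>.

bitmap = ...FF.........

  1. create(c)  ⇒  F.............  {c→[0]}
  2. create(b)  ⇒  FF............  {b→[1]; c→[0]}
  3. unlink(c)  ⇒  .F............  {b→[1]}
  4. append(b, 2)  ⇒  FFF...........  {b→[1, 0, 2]}
  5. create(d)  ⇒  FFFF..........  {b→[1, 0, 2]; d→[3]}
  6. create(a)  ⇒  FFFFF.........  {a→[4]; b→[1, 0, 2]; d→[3]}
  7. unlink(b)  ⇒  ...FF.........  {a→[4]; d→[3]}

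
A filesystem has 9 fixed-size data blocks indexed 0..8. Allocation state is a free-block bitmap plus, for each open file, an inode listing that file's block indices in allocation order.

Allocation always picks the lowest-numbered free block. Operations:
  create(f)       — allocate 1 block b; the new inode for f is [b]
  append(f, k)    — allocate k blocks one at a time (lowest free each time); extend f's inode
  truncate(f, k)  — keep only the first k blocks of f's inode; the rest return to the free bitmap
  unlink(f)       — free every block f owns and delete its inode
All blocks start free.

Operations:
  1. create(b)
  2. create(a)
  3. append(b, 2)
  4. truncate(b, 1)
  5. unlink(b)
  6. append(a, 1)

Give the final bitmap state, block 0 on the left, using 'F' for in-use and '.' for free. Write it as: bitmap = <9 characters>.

after create(b) → b:[0]  free=[F........]
after create(a) → a:[1], b:[0]  free=[FF.......]
after append(b, 2) → a:[1], b:[0, 2, 3]  free=[FFFF.....]
after truncate(b, 1) → a:[1], b:[0]  free=[FF.......]
after unlink(b) → a:[1]  free=[.F.......]
after append(a, 1) → a:[1, 0]  free=[FF.......]

bitmap = FF.......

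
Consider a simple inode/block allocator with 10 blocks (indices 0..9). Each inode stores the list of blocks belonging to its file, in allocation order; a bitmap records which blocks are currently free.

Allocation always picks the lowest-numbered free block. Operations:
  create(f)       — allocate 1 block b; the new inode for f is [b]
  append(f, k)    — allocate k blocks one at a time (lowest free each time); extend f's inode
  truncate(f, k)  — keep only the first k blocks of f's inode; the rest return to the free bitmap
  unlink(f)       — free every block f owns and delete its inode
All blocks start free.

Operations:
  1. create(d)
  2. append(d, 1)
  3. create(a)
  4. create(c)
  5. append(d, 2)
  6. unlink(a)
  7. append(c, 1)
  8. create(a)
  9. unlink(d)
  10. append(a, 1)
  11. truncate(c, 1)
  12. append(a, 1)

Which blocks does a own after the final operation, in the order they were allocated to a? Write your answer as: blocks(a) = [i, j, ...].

blocks(a) = [6, 0, 1]

[1] create(d) — d=0 (map F.........)
[2] append(d, 1) — d=0,1 (map FF........)
[3] create(a) — a=2 d=0,1 (map FFF.......)
[4] create(c) — a=2 c=3 d=0,1 (map FFFF......)
[5] append(d, 2) — a=2 c=3 d=0,1,4,5 (map FFFFFF....)
[6] unlink(a) — c=3 d=0,1,4,5 (map FF.FFF....)
[7] append(c, 1) — c=3,2 d=0,1,4,5 (map FFFFFF....)
[8] create(a) — a=6 c=3,2 d=0,1,4,5 (map FFFFFFF...)
[9] unlink(d) — a=6 c=3,2 (map ..FF..F...)
[10] append(a, 1) — a=6,0 c=3,2 (map F.FF..F...)
[11] truncate(c, 1) — a=6,0 c=3 (map F..F..F...)
[12] append(a, 1) — a=6,0,1 c=3 (map FF.F..F...)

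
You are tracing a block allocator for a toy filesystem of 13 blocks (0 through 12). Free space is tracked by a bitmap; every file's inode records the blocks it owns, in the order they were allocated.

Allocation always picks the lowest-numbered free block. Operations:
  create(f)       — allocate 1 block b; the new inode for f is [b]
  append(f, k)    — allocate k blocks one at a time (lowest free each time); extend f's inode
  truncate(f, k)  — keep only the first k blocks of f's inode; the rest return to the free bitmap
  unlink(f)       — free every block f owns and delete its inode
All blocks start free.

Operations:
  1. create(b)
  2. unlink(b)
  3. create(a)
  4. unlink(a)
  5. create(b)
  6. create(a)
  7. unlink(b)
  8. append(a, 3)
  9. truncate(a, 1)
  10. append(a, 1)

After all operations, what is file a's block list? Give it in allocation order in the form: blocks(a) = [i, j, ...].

[1] create(b) — b=0 (map F............)
[2] unlink(b) —  (map .............)
[3] create(a) — a=0 (map F............)
[4] unlink(a) —  (map .............)
[5] create(b) — b=0 (map F............)
[6] create(a) — a=1 b=0 (map FF...........)
[7] unlink(b) — a=1 (map .F...........)
[8] append(a, 3) — a=1,0,2,3 (map FFFF.........)
[9] truncate(a, 1) — a=1 (map .F...........)
[10] append(a, 1) — a=1,0 (map FF...........)

blocks(a) = [1, 0]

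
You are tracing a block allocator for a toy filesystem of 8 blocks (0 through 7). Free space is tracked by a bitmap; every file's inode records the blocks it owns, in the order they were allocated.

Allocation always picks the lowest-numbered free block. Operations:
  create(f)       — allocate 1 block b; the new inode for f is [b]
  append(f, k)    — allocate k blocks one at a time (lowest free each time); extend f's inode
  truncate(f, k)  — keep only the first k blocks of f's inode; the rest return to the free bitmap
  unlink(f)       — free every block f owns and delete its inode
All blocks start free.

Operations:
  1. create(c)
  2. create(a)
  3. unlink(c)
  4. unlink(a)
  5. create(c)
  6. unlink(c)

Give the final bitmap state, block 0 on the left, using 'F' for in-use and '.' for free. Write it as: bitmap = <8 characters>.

bitmap = ........

create(c): bitmap=F....... | c=[0]
create(a): bitmap=FF...... | a=[1] c=[0]
unlink(c): bitmap=.F...... | a=[1]
unlink(a): bitmap=........ | 
create(c): bitmap=F....... | c=[0]
unlink(c): bitmap=........ | 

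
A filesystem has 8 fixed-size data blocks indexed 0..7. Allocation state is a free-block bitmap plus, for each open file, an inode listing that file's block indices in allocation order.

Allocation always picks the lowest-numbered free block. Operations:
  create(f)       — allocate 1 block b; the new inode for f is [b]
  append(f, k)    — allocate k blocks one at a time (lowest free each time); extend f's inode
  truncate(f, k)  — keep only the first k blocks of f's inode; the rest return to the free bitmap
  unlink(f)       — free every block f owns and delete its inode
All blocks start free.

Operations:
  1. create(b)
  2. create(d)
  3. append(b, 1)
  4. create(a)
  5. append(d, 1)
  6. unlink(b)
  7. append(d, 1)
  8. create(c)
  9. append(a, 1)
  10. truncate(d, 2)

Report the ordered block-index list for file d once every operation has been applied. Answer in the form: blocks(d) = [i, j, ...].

blocks(d) = [1, 4]

create(b): bitmap=F....... | b=[0]
create(d): bitmap=FF...... | b=[0] d=[1]
append(b, 1): bitmap=FFF..... | b=[0, 2] d=[1]
create(a): bitmap=FFFF.... | a=[3] b=[0, 2] d=[1]
append(d, 1): bitmap=FFFFF... | a=[3] b=[0, 2] d=[1, 4]
unlink(b): bitmap=.F.FF... | a=[3] d=[1, 4]
append(d, 1): bitmap=FF.FF... | a=[3] d=[1, 4, 0]
create(c): bitmap=FFFFF... | a=[3] c=[2] d=[1, 4, 0]
append(a, 1): bitmap=FFFFFF.. | a=[3, 5] c=[2] d=[1, 4, 0]
truncate(d, 2): bitmap=.FFFFF.. | a=[3, 5] c=[2] d=[1, 4]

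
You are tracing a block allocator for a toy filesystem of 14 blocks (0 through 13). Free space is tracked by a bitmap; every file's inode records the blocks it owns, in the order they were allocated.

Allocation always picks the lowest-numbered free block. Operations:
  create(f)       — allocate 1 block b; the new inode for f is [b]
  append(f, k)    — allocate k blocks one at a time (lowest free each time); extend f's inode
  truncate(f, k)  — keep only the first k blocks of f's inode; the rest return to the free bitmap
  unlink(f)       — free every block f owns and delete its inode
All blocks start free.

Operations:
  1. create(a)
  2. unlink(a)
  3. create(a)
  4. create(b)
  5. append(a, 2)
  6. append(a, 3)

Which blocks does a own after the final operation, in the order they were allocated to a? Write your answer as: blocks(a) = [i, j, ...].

blocks(a) = [0, 2, 3, 4, 5, 6]

create(a): bitmap=F............. | a=[0]
unlink(a): bitmap=.............. | 
create(a): bitmap=F............. | a=[0]
create(b): bitmap=FF............ | a=[0] b=[1]
append(a, 2): bitmap=FFFF.......... | a=[0, 2, 3] b=[1]
append(a, 3): bitmap=FFFFFFF....... | a=[0, 2, 3, 4, 5, 6] b=[1]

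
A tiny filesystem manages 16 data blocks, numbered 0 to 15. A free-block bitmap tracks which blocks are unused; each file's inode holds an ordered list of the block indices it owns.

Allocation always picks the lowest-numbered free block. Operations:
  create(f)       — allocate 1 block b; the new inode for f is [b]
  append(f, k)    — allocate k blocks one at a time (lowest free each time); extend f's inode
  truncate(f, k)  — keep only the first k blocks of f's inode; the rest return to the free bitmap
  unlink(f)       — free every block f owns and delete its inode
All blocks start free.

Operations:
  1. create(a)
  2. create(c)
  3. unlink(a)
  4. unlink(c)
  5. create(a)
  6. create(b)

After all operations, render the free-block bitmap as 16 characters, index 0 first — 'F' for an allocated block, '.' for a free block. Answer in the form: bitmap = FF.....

bitmap = FF..............

[1] create(a) — a=0 (map F...............)
[2] create(c) — a=0 c=1 (map FF..............)
[3] unlink(a) — c=1 (map .F..............)
[4] unlink(c) —  (map ................)
[5] create(a) — a=0 (map F...............)
[6] create(b) — a=0 b=1 (map FF..............)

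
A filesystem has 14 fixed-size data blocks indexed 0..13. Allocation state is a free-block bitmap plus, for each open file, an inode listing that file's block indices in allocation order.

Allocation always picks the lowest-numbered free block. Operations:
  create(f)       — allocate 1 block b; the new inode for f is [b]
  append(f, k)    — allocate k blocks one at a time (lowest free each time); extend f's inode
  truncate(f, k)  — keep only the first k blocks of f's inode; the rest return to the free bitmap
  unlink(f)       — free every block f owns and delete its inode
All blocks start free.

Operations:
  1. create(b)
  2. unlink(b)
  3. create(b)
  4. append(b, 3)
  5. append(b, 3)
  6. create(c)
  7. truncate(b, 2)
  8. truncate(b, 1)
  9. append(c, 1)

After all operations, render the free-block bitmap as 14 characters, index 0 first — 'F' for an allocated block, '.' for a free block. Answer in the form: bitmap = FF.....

create(b): bitmap=F............. | b=[0]
unlink(b): bitmap=.............. | 
create(b): bitmap=F............. | b=[0]
append(b, 3): bitmap=FFFF.......... | b=[0, 1, 2, 3]
append(b, 3): bitmap=FFFFFFF....... | b=[0, 1, 2, 3, 4, 5, 6]
create(c): bitmap=FFFFFFFF...... | b=[0, 1, 2, 3, 4, 5, 6] c=[7]
truncate(b, 2): bitmap=FF.....F...... | b=[0, 1] c=[7]
truncate(b, 1): bitmap=F......F...... | b=[0] c=[7]
append(c, 1): bitmap=FF.....F...... | b=[0] c=[7, 1]

bitmap = FF.....F......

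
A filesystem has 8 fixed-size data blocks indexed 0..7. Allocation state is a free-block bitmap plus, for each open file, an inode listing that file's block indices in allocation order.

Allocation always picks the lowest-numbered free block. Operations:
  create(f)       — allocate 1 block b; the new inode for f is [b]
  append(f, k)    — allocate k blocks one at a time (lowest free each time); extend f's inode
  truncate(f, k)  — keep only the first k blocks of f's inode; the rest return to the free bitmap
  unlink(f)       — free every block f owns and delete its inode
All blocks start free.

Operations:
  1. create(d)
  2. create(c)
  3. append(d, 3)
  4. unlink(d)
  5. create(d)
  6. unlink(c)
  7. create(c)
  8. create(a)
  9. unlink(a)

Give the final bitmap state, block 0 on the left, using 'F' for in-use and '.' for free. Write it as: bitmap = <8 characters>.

bitmap = FF......

  1. create(d)  ⇒  F.......  {d→[0]}
  2. create(c)  ⇒  FF......  {c→[1]; d→[0]}
  3. append(d, 3)  ⇒  FFFFF...  {c→[1]; d→[0, 2, 3, 4]}
  4. unlink(d)  ⇒  .F......  {c→[1]}
  5. create(d)  ⇒  FF......  {c→[1]; d→[0]}
  6. unlink(c)  ⇒  F.......  {d→[0]}
  7. create(c)  ⇒  FF......  {c→[1]; d→[0]}
  8. create(a)  ⇒  FFF.....  {a→[2]; c→[1]; d→[0]}
  9. unlink(a)  ⇒  FF......  {c→[1]; d→[0]}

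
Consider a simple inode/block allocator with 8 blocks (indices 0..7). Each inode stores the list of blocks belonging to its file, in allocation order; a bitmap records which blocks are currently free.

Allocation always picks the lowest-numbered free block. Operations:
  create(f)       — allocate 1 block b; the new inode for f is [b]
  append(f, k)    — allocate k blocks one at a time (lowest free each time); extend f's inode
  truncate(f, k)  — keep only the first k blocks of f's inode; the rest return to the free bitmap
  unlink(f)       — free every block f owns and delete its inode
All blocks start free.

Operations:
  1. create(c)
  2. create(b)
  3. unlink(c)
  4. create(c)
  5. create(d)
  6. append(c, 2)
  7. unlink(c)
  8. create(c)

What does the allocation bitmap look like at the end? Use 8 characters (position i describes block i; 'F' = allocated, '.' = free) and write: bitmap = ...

[1] create(c) — c=0 (map F.......)
[2] create(b) — b=1 c=0 (map FF......)
[3] unlink(c) — b=1 (map .F......)
[4] create(c) — b=1 c=0 (map FF......)
[5] create(d) — b=1 c=0 d=2 (map FFF.....)
[6] append(c, 2) — b=1 c=0,3,4 d=2 (map FFFFF...)
[7] unlink(c) — b=1 d=2 (map .FF.....)
[8] create(c) — b=1 c=0 d=2 (map FFF.....)

bitmap = FFF.....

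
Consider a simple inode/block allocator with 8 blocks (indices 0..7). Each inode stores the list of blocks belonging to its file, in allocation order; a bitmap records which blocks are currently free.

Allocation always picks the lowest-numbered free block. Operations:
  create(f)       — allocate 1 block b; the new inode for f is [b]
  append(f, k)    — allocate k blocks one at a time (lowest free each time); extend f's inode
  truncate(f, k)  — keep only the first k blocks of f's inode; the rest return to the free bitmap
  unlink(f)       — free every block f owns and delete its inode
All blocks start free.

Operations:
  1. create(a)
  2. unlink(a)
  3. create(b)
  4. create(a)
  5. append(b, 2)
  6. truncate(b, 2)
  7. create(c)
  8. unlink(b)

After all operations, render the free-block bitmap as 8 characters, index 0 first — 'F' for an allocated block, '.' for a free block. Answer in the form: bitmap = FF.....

[1] create(a) — a=0 (map F.......)
[2] unlink(a) —  (map ........)
[3] create(b) — b=0 (map F.......)
[4] create(a) — a=1 b=0 (map FF......)
[5] append(b, 2) — a=1 b=0,2,3 (map FFFF....)
[6] truncate(b, 2) — a=1 b=0,2 (map FFF.....)
[7] create(c) — a=1 b=0,2 c=3 (map FFFF....)
[8] unlink(b) — a=1 c=3 (map .F.F....)

bitmap = .F.F....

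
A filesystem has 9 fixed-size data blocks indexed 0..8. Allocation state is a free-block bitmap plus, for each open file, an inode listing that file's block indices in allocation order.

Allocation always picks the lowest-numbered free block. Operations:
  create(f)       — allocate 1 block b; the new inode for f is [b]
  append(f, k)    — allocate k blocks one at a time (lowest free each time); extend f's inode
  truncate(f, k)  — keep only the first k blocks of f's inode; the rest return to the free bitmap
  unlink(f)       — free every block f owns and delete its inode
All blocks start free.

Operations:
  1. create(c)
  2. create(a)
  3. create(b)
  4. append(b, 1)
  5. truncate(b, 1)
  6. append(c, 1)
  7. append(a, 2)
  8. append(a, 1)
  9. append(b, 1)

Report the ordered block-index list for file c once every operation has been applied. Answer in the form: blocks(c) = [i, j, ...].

blocks(c) = [0, 3]

after create(c) → c:[0]  free=[F........]
after create(a) → a:[1], c:[0]  free=[FF.......]
after create(b) → a:[1], b:[2], c:[0]  free=[FFF......]
after append(b, 1) → a:[1], b:[2, 3], c:[0]  free=[FFFF.....]
after truncate(b, 1) → a:[1], b:[2], c:[0]  free=[FFF......]
after append(c, 1) → a:[1], b:[2], c:[0, 3]  free=[FFFF.....]
after append(a, 2) → a:[1, 4, 5], b:[2], c:[0, 3]  free=[FFFFFF...]
after append(a, 1) → a:[1, 4, 5, 6], b:[2], c:[0, 3]  free=[FFFFFFF..]
after append(b, 1) → a:[1, 4, 5, 6], b:[2, 7], c:[0, 3]  free=[FFFFFFFF.]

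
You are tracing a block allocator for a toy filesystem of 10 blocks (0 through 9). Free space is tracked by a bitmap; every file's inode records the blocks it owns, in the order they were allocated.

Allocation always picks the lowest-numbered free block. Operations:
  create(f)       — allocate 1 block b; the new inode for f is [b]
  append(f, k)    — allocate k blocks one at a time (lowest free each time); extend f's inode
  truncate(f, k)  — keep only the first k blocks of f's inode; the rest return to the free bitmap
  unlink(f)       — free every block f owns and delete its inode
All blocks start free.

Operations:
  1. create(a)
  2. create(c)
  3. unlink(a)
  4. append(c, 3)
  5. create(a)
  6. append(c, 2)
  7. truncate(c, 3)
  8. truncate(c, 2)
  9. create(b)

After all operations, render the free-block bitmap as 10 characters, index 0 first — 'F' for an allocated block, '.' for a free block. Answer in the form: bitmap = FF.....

bitmap = FFF.F.....

[1] create(a) — a=0 (map F.........)
[2] create(c) — a=0 c=1 (map FF........)
[3] unlink(a) — c=1 (map .F........)
[4] append(c, 3) — c=1,0,2,3 (map FFFF......)
[5] create(a) — a=4 c=1,0,2,3 (map FFFFF.....)
[6] append(c, 2) — a=4 c=1,0,2,3,5,6 (map FFFFFFF...)
[7] truncate(c, 3) — a=4 c=1,0,2 (map FFF.F.....)
[8] truncate(c, 2) — a=4 c=1,0 (map FF..F.....)
[9] create(b) — a=4 b=2 c=1,0 (map FFF.F.....)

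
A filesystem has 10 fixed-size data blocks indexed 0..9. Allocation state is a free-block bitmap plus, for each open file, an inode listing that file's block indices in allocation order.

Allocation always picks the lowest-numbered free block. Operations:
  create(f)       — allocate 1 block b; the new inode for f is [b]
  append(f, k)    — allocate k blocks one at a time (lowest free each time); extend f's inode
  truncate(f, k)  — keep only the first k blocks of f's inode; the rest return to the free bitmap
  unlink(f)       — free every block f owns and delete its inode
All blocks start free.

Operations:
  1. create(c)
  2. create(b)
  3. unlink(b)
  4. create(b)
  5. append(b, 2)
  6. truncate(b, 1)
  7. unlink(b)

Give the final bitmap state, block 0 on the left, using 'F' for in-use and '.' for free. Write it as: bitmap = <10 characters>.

bitmap = F.........

  1. create(c)  ⇒  F.........  {c→[0]}
  2. create(b)  ⇒  FF........  {b→[1]; c→[0]}
  3. unlink(b)  ⇒  F.........  {c→[0]}
  4. create(b)  ⇒  FF........  {b→[1]; c→[0]}
  5. append(b, 2)  ⇒  FFFF......  {b→[1, 2, 3]; c→[0]}
  6. truncate(b, 1)  ⇒  FF........  {b→[1]; c→[0]}
  7. unlink(b)  ⇒  F.........  {c→[0]}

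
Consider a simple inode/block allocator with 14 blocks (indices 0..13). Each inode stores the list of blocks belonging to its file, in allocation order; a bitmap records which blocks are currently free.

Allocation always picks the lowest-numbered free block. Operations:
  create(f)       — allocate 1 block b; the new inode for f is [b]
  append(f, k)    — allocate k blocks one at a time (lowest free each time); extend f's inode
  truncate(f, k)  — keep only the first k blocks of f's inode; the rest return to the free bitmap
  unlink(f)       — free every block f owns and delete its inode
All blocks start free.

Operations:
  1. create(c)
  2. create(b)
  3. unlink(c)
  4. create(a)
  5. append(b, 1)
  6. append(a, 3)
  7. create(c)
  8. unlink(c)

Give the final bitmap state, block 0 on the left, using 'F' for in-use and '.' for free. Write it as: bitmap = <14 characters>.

[1] create(c) — c=0 (map F.............)
[2] create(b) — b=1 c=0 (map FF............)
[3] unlink(c) — b=1 (map .F............)
[4] create(a) — a=0 b=1 (map FF............)
[5] append(b, 1) — a=0 b=1,2 (map FFF...........)
[6] append(a, 3) — a=0,3,4,5 b=1,2 (map FFFFFF........)
[7] create(c) — a=0,3,4,5 b=1,2 c=6 (map FFFFFFF.......)
[8] unlink(c) — a=0,3,4,5 b=1,2 (map FFFFFF........)

bitmap = FFFFFF........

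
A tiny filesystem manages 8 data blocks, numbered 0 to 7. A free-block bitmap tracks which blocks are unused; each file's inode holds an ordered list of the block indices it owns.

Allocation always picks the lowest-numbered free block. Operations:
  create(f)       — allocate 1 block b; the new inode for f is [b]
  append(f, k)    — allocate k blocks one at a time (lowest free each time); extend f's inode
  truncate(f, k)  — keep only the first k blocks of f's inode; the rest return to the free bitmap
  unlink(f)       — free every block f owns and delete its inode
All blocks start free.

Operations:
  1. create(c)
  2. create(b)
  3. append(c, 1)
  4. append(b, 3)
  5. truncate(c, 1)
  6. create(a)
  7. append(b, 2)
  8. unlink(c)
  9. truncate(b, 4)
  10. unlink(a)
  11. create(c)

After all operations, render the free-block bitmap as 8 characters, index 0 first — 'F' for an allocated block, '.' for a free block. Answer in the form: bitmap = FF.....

bitmap = FF.FFF..

after create(c) → c:[0]  free=[F.......]
after create(b) → b:[1], c:[0]  free=[FF......]
after append(c, 1) → b:[1], c:[0, 2]  free=[FFF.....]
after append(b, 3) → b:[1, 3, 4, 5], c:[0, 2]  free=[FFFFFF..]
after truncate(c, 1) → b:[1, 3, 4, 5], c:[0]  free=[FF.FFF..]
after create(a) → a:[2], b:[1, 3, 4, 5], c:[0]  free=[FFFFFF..]
after append(b, 2) → a:[2], b:[1, 3, 4, 5, 6, 7], c:[0]  free=[FFFFFFFF]
after unlink(c) → a:[2], b:[1, 3, 4, 5, 6, 7]  free=[.FFFFFFF]
after truncate(b, 4) → a:[2], b:[1, 3, 4, 5]  free=[.FFFFF..]
after unlink(a) → b:[1, 3, 4, 5]  free=[.F.FFF..]
after create(c) → b:[1, 3, 4, 5], c:[0]  free=[FF.FFF..]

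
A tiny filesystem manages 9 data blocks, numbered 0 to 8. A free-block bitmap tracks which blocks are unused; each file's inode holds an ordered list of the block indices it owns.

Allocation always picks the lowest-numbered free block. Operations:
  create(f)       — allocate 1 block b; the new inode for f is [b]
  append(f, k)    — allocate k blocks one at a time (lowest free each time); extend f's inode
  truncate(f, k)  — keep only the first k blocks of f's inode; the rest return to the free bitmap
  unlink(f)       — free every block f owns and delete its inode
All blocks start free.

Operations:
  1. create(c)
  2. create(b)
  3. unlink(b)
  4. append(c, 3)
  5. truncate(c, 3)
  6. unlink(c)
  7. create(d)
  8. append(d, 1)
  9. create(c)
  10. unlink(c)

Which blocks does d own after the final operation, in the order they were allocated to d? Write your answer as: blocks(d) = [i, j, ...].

after create(c) → c:[0]  free=[F........]
after create(b) → b:[1], c:[0]  free=[FF.......]
after unlink(b) → c:[0]  free=[F........]
after append(c, 3) → c:[0, 1, 2, 3]  free=[FFFF.....]
after truncate(c, 3) → c:[0, 1, 2]  free=[FFF......]
after unlink(c) →   free=[.........]
after create(d) → d:[0]  free=[F........]
after append(d, 1) → d:[0, 1]  free=[FF.......]
after create(c) → c:[2], d:[0, 1]  free=[FFF......]
after unlink(c) → d:[0, 1]  free=[FF.......]

blocks(d) = [0, 1]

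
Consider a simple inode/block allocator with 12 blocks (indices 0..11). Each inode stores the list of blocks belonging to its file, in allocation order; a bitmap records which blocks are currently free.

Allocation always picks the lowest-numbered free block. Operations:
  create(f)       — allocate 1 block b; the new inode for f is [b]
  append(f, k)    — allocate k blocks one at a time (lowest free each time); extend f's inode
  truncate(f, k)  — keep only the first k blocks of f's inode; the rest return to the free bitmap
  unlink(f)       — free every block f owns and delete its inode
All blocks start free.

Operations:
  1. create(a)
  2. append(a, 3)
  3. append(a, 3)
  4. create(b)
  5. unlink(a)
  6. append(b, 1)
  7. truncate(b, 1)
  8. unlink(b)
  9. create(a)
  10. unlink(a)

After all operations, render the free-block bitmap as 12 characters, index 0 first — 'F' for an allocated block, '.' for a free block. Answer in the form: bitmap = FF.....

bitmap = ............

[1] create(a) — a=0 (map F...........)
[2] append(a, 3) — a=0,1,2,3 (map FFFF........)
[3] append(a, 3) — a=0,1,2,3,4,5,6 (map FFFFFFF.....)
[4] create(b) — a=0,1,2,3,4,5,6 b=7 (map FFFFFFFF....)
[5] unlink(a) — b=7 (map .......F....)
[6] append(b, 1) — b=7,0 (map F......F....)
[7] truncate(b, 1) — b=7 (map .......F....)
[8] unlink(b) —  (map ............)
[9] create(a) — a=0 (map F...........)
[10] unlink(a) —  (map ............)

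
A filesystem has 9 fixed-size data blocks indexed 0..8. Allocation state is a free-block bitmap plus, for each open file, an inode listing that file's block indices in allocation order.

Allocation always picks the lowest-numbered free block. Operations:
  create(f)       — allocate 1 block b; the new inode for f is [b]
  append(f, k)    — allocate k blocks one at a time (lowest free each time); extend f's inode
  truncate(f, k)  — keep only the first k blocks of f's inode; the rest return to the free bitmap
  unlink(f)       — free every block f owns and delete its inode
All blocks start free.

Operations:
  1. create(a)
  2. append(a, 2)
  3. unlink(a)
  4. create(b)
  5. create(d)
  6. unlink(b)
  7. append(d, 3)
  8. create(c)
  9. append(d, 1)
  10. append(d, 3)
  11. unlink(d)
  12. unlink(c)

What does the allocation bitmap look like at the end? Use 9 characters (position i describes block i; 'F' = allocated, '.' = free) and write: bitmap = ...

bitmap = .........

[1] create(a) — a=0 (map F........)
[2] append(a, 2) — a=0,1,2 (map FFF......)
[3] unlink(a) —  (map .........)
[4] create(b) — b=0 (map F........)
[5] create(d) — b=0 d=1 (map FF.......)
[6] unlink(b) — d=1 (map .F.......)
[7] append(d, 3) — d=1,0,2,3 (map FFFF.....)
[8] create(c) — c=4 d=1,0,2,3 (map FFFFF....)
[9] append(d, 1) — c=4 d=1,0,2,3,5 (map FFFFFF...)
[10] append(d, 3) — c=4 d=1,0,2,3,5,6,7,8 (map FFFFFFFFF)
[11] unlink(d) — c=4 (map ....F....)
[12] unlink(c) —  (map .........)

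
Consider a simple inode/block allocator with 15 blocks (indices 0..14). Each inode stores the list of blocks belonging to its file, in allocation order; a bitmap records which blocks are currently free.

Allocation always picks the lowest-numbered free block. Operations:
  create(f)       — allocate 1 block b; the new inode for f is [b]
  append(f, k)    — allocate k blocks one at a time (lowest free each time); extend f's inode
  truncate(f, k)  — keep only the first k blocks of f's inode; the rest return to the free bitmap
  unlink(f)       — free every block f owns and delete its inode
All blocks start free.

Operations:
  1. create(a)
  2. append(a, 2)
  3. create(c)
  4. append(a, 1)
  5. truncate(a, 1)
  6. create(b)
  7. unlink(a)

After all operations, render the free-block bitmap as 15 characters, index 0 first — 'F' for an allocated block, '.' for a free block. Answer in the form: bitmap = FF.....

bitmap = .F.F...........

[1] create(a) — a=0 (map F..............)
[2] append(a, 2) — a=0,1,2 (map FFF............)
[3] create(c) — a=0,1,2 c=3 (map FFFF...........)
[4] append(a, 1) — a=0,1,2,4 c=3 (map FFFFF..........)
[5] truncate(a, 1) — a=0 c=3 (map F..F...........)
[6] create(b) — a=0 b=1 c=3 (map FF.F...........)
[7] unlink(a) — b=1 c=3 (map .F.F...........)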